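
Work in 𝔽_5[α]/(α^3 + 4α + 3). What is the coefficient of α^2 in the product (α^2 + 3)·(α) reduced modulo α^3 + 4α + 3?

Multiply in 𝔽_5[α]: (α^2 + 3)·(α) = α^3 + 3α.
Reduce using α^3 ≡ α + 2 (mod α^3 + 4α + 3).
Reduced: 4α + 2.

0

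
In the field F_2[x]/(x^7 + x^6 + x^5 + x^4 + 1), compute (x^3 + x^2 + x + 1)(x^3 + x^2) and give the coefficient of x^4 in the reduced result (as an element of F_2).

Multiply in F_2[x]: (x^3 + x^2 + x + 1)·(x^3 + x^2) = x^6 + x^2.
Reduced: x^6 + x^2.

0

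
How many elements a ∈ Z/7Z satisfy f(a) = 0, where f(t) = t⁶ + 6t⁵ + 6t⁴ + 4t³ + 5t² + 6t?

3

Evaluate at each of the 7 elements of Z/7Z:
f(0) = 0 → root; f(1) = 0 → root; f(2) = 3; f(3) = 2; f(4) = 5; f(5) = 0 → root; f(6) = 3.
Roots: {0, 1, 5}.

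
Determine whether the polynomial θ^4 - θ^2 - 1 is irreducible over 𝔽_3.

Yes

Write m(θ) = θ^4 - θ^2 - 1.
Check for roots in 𝔽_3: m(0) = 2; m(1) = 2; m(2) = 2.
No roots, so no linear factors.
Monic irreducibles of degree 2 over GF(3): θ^2 + 1, θ^2 + θ - 1, θ^2 - θ - 1.
None of them divide m (all give nonzero remainder).
No irreducible factor of degree ≤ 2 exists, so m is irreducible over GF(3).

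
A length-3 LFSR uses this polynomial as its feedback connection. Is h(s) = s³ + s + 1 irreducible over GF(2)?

Yes

Check for roots in GF(2): h(0) = 1; h(1) = 1.
No roots. A degree-3 polynomial over a field with no linear factor is irreducible.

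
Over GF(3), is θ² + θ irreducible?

No

Write g(θ) = θ² + θ.
Check for roots in GF(3): g(0) = 0 → root; g(1) = 2; g(2) = 0 → root.
g(0) = 0, so (θ) divides g(θ); g is reducible.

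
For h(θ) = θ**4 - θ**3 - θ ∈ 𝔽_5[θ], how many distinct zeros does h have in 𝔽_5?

Evaluate at each of the 5 elements of 𝔽_5:
h(0) = 0 → root; h(1) = 4; h(2) = 1; h(3) = 1; h(4) = 3.
Roots: {0}.

1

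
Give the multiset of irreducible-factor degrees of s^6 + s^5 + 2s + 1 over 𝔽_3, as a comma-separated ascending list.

Write h(s) = s^6 + s^5 + 2s + 1.
Roots in 𝔽_3: h(0) = 1; h(1) = 2; h(2) = 2.
Complete factorization: h(s) = (s^2 + 1)·(s^2 + 2s + 2)^2.
Factor degrees with multiplicity: 2 + 2 + 2 = 6.

2, 2, 2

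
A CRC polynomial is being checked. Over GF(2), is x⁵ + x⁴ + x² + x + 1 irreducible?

Write g(x) = x⁵ + x⁴ + x² + x + 1.
Check for roots in GF(2): g(0) = 1; g(1) = 1.
No roots, so no linear factors.
Monic irreducibles of degree 2 over GF(2): x² + x + 1.
None of them divide g (all give nonzero remainder).
No irreducible factor of degree ≤ 2 exists, so g is irreducible over GF(2).

Yes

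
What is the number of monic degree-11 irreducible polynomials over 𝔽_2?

Gauss's count: N_{2}(11) = (1/11) Σ_{d|11} μ(11/d)·2^d.
Divisors of 11: 1, 11; μ(11/d) for each: -1, 1.
Σ = − 2^1 + 2^11 = 2046.
N = 2046/11 = 186.

186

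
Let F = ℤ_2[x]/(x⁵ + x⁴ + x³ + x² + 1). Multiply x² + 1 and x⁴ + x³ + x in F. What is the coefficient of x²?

Multiply in ℤ_2[x]: (x² + 1)·(x⁴ + x³ + x) = x⁶ + x⁵ + x⁴ + x.
Reduce using x⁵ ≡ x⁴ + x³ + x² + 1 (mod x⁵ + x⁴ + x³ + x² + 1).
Reduced: x³.

0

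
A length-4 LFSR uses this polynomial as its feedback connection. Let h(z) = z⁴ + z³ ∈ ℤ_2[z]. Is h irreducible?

Check for roots in ℤ_2: h(0) = 0 → root; h(1) = 0 → root.
h(0) = 0, so (z) divides h(z); h is reducible.

No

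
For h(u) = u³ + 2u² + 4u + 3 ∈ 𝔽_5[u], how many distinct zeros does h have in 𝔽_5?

3

Evaluate at each of the 5 elements of 𝔽_5:
h(0) = 3; h(1) = 0 → root; h(2) = 2; h(3) = 0 → root; h(4) = 0 → root.
Roots: {1, 3, 4}.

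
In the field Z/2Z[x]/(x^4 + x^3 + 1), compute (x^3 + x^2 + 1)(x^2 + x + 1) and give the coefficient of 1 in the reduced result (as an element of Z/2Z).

0

Multiply in Z/2Z[x]: (x^3 + x^2 + 1)·(x^2 + x + 1) = x^5 + x + 1.
Reduce using x^4 ≡ x^3 + 1 (mod x^4 + x^3 + 1).
Reduced: x^3.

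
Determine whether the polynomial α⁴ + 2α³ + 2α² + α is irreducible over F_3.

Write f(α) = α⁴ + 2α³ + 2α² + α.
Check for roots in F_3: f(0) = 0 → root; f(1) = 0 → root; f(2) = 0 → root.
f(0) = 0, so (α) divides f(α); f is reducible.

No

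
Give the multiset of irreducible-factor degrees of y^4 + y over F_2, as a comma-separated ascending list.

Write h(y) = y^4 + y.
Roots in F_2: h(0) = 0 → root; h(1) = 0 → root.
Linear factors from roots: (y), (y + 1).
Complete factorization: h(y) = (y)·(y + 1)·(y^2 + y + 1).
Factor degrees with multiplicity: 1 + 1 + 2 = 4.

1, 1, 2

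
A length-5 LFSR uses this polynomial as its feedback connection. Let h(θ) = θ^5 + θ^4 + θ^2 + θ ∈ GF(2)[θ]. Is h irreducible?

Check for roots in GF(2): h(0) = 0 → root; h(1) = 0 → root.
h(0) = 0, so (θ) divides h(θ); h is reducible.

No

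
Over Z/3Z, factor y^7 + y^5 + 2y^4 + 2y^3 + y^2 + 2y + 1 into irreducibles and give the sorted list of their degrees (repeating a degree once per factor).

Write h(y) = y^7 + y^5 + 2y^4 + 2y^3 + y^2 + 2y + 1.
Roots in Z/3Z: h(0) = 1; h(1) = 1; h(2) = 1.
Complete factorization: h(y) = (y^3 + 2y^2 + y + 1)·(y^4 + y^3 + y^2 + y + 1).
Factor degrees with multiplicity: 3 + 4 = 7.

3, 4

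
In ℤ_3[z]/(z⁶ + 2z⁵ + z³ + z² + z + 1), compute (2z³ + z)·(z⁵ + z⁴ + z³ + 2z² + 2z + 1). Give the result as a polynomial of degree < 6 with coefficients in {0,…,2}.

z^5 + 2z^4 + z^2 + 2z + 2

Multiply in ℤ_3[z]: (2z³ + z)·(z⁵ + z⁴ + z³ + 2z² + 2z + 1) = 2z⁸ + 2z⁷ + 2z⁵ + 2z⁴ + z³ + 2z² + z.
Reduce using z⁶ ≡ z⁵ + 2z³ + 2z² + 2z + 2 (mod z⁶ + 2z⁵ + z³ + z² + z + 1).
Reduced: z⁵ + 2z⁴ + z² + 2z + 2.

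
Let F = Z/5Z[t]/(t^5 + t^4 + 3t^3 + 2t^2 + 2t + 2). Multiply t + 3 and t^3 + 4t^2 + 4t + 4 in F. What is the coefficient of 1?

Multiply in Z/5Z[t]: (t + 3)·(t^3 + 4t^2 + 4t + 4) = t^4 + 2t^3 + t^2 + t + 2.
Reduced: t^4 + 2t^3 + t^2 + t + 2.

2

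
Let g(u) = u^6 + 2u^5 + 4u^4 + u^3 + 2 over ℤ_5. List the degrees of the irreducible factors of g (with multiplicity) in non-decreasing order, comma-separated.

Roots in ℤ_5: g(0) = 2; g(1) = 0 → root; g(2) = 2; g(3) = 3; g(4) = 4.
Linear factors from roots: (u + 4).
Complete factorization: g(u) = (u + 4)^2·(u^2 + 2u + 3)·(u^2 + 2u + 4).
Factor degrees with multiplicity: 1 + 1 + 2 + 2 = 6.

1, 1, 2, 2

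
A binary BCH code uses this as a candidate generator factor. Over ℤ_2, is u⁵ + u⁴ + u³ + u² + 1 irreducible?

Write f(u) = u⁵ + u⁴ + u³ + u² + 1.
Check for roots in ℤ_2: f(0) = 1; f(1) = 1.
No roots, so no linear factors.
Monic irreducibles of degree 2 over GF(2): u² + u + 1.
None of them divide f (all give nonzero remainder).
No irreducible factor of degree ≤ 2 exists, so f is irreducible over GF(2).

Yes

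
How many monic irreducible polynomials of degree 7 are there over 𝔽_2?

By the necklace-counting formula, N_2(7) = (1/7) Σ_{d|7} μ(7/d)·2^d.
Divisors of 7: 1, 7; μ(7/d) for each: -1, 1.
Σ = − 2^1 + 2^7 = 126.
N = 126/7 = 18.

18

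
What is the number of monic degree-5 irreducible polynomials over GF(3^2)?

Gauss's count: N_{9}(5) = (1/5) Σ_{d|5} μ(5/d)·9^d.
Divisors of 5: 1, 5; μ(5/d) for each: -1, 1.
Σ = − 9^1 + 9^5 = 59040.
N = 59040/5 = 11808.

11808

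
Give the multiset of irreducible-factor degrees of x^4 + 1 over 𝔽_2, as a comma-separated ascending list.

Write g(x) = x^4 + 1.
Roots in 𝔽_2: g(0) = 1; g(1) = 0 → root.
Linear factors from roots: (x + 1).
Complete factorization: g(x) = (x + 1)^4.
Factor degrees with multiplicity: 1 + 1 + 1 + 1 = 4.

1, 1, 1, 1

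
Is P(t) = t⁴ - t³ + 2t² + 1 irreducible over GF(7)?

Check for roots in GF(7): P(0) = 1; P(1) = 3; P(2) = 3; P(3) = 3; P(4) = 1; P(5) = 5; P(6) = 5.
No roots, so no linear factors.
Degree-2 irreducible divisors: test the 21 monic irreducibles of degree 2 over GF(7).
None of them divide P (all give nonzero remainder).
No irreducible factor of degree ≤ 2 exists, so P is irreducible over GF(7).

Yes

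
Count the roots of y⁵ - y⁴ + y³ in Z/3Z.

Write P(y) = y⁵ - y⁴ + y³.
Evaluate at each of the 3 elements of Z/3Z:
P(0) = 0 → root; P(1) = 1; P(2) = 0 → root.
Roots: {0, 2}.

2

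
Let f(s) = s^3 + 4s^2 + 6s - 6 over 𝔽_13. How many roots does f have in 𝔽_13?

1

Evaluate at each of the 13 elements of 𝔽_13:
f(0) = 7; f(1) = 5; f(2) = 4; f(3) = 10; f(4) = 3; f(5) = 2; f(6) = 0 → root; f(7) = 3; f(8) = 4; f(9) = 9; f(10) = 11; f(11) = 3; f(12) = 4.
Roots: {6}.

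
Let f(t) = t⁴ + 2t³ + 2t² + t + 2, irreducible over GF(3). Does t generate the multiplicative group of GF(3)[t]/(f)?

|GF(3^4)^×| = 3^4 − 1 = 80. Prime factorization: 80 = 2^4·5.
f is primitive ⇔ t has order 80 in GF(3)[t]/(f), i.e. t^(80/q) ≠ 1 for each prime q | 80.
t^(40) mod f = 2.
t^(16) mod f = t² + 2t.
None equal 1, so t has full order 80; f is primitive.

Yes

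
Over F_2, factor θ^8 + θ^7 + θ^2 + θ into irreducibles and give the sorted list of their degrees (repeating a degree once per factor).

Write g(θ) = θ^8 + θ^7 + θ^2 + θ.
Roots in F_2: g(0) = 0 → root; g(1) = 0 → root.
Linear factors from roots: (θ), (θ + 1).
Complete factorization: g(θ) = (θ)·(θ + 1)^3·(θ^2 + θ + 1)^2.
Factor degrees with multiplicity: 1 + 1 + 1 + 1 + 2 + 2 = 8.

1, 1, 1, 1, 2, 2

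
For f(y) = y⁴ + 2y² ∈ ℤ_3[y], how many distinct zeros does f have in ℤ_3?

3

Evaluate at each of the 3 elements of ℤ_3:
f(0) = 0 → root; f(1) = 0 → root; f(2) = 0 → root.
Roots: {0, 1, 2}.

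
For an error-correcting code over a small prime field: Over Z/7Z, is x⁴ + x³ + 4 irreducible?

No

Write g(x) = x⁴ + x³ + 4.
Check for roots in Z/7Z: g(0) = 4; g(1) = 6; g(2) = 0 → root; g(3) = 0 → root; g(4) = 2; g(5) = 5; g(6) = 4.
g(2) = 0, so (x − 2) divides g(x); g is reducible.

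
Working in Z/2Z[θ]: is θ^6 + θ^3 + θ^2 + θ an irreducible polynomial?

No

Write g(θ) = θ^6 + θ^3 + θ^2 + θ.
Check for roots in Z/2Z: g(0) = 0 → root; g(1) = 0 → root.
g(0) = 0, so (θ) divides g(θ); g is reducible.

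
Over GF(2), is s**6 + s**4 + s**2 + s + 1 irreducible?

Yes

Write g(s) = s**6 + s**4 + s**2 + s + 1.
Check for roots in GF(2): g(0) = 1; g(1) = 1.
No roots, so no linear factors.
Monic irreducibles of degree 2 over GF(2): s**2 + s + 1.
None of them divide g (all give nonzero remainder).
Monic irreducibles of degree 3 over GF(2): s**3 + s + 1, s**3 + s**2 + 1.
None of them divide g (all give nonzero remainder).
No irreducible factor of degree ≤ 3 exists, so g is irreducible over GF(2).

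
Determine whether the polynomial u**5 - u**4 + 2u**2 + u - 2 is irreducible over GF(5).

No

Write f(u) = u**5 - u**4 + 2u**2 + u - 2.
Check for roots in GF(5): f(0) = 3; f(1) = 1; f(2) = 4; f(3) = 1; f(4) = 2.
No roots, so no linear factors.
Degree-2 irreducible divisors: test the 10 monic irreducibles of degree 2 over GF(5).
u**2 + 2 divides f: f(u) = (u**2 + 2)·(u**3 - u**2 - 2u - 1).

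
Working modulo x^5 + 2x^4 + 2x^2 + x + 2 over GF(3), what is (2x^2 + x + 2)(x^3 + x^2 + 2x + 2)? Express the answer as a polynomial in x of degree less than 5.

Multiply in GF(3)[x]: (2x^2 + x + 2)·(x^3 + x^2 + 2x + 2) = 2x^5 + x^3 + 2x^2 + 1.
Reduce using x^5 ≡ x^4 + x^2 + 2x + 1 (mod x^5 + 2x^4 + 2x^2 + x + 2).
Reduced: 2x^4 + x^3 + x^2 + x.

2x^4 + x^3 + x^2 + x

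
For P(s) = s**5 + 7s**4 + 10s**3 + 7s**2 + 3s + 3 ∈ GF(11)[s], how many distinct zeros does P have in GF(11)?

3

Evaluate at each of the 11 elements of GF(11):
P(0) = 3; P(1) = 9; P(2) = 8; P(3) = 0 → root; P(4) = 8; P(5) = 0 → root; P(6) = 9; P(7) = 0 → root; P(8) = 1; P(9) = 3; P(10) = 3.
Roots: {3, 5, 7}.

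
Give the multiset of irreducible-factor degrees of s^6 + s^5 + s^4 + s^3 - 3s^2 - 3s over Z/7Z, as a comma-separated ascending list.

Write f(s) = s^6 + s^5 + s^4 + s^3 - 3s^2 - 3s.
Linear factors from roots: (s), (s + 1).
Complete factorization: f(s) = (s)·(s + 1)·(s^2 + 3s - 2)·(s^2 - 3s - 2).
Factor degrees with multiplicity: 1 + 1 + 2 + 2 = 6.

1, 1, 2, 2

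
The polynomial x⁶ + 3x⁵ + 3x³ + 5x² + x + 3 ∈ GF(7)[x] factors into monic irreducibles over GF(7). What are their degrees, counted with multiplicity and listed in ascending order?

Write h(x) = x⁶ + 3x⁵ + 3x³ + 5x² + x + 3.
Linear factors from roots: (x + 2).
Complete factorization: h(x) = (x + 2)·(x² + 2x + 5)·(x³ + 6x² + 2x + 1).
Factor degrees with multiplicity: 1 + 2 + 3 = 6.

1, 2, 3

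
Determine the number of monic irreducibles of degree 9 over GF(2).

56

x^(2^9) − x is the product of all monic irreducibles of degree dividing 9; Möbius inversion gives N = (1/9) Σ μ(9/d)·2^d.
Divisors of 9: 1, 3, 9; μ(9/d) for each: 0, -1, 1.
Σ = − 2^3 + 2^9 = 504.
N = 504/9 = 56.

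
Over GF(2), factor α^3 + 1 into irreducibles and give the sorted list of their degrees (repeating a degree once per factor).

Write h(α) = α^3 + 1.
Roots in GF(2): h(0) = 1; h(1) = 0 → root.
Linear factors from roots: (α + 1).
Complete factorization: h(α) = (α + 1)·(α^2 + α + 1).
Factor degrees with multiplicity: 1 + 2 = 3.

1, 2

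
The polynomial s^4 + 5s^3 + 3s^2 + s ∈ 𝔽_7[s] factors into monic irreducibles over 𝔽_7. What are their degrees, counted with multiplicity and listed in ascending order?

1, 1, 1, 1

Write g(s) = s^4 + 5s^3 + 3s^2 + s.
Linear factors from roots: (s), (s + 5), (s + 2).
Complete factorization: g(s) = (s)·(s + 2)·(s + 5)^2.
Factor degrees with multiplicity: 1 + 1 + 1 + 1 = 4.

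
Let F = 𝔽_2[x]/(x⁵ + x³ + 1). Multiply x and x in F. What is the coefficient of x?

0

Multiply in 𝔽_2[x]: (x)·(x) = x².
Reduced: x².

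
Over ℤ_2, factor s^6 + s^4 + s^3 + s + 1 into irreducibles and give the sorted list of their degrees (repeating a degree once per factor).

6

Write f(s) = s^6 + s^4 + s^3 + s + 1.
Roots in ℤ_2: f(0) = 1; f(1) = 1.
Complete factorization: f(s) = (s^6 + s^4 + s^3 + s + 1).
Factor degrees with multiplicity: 6 = 6.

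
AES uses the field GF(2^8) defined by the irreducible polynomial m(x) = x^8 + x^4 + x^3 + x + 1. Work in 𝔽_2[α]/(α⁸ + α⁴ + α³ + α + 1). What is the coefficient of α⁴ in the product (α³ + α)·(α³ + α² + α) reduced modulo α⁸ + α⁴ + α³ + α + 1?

Multiply in 𝔽_2[α]: (α³ + α)·(α³ + α² + α) = α⁶ + α⁵ + α³ + α².
Reduced: α⁶ + α⁵ + α³ + α².

0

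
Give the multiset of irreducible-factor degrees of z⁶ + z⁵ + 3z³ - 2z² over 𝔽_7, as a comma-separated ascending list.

Write g(z) = z⁶ + z⁵ + 3z³ - 2z².
Linear factors from roots: (z), (z - 2), (z + 2).
Complete factorization: g(z) = (z + 2)·(z - 2)·(z)^2·(z² + z - 3).
Factor degrees with multiplicity: 1 + 1 + 1 + 1 + 2 = 6.

1, 1, 1, 1, 2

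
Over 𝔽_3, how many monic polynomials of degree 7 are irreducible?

By the necklace-counting formula, N_3(7) = (1/7) Σ_{d|7} μ(7/d)·3^d.
Divisors of 7: 1, 7; μ(7/d) for each: -1, 1.
Σ = − 3^1 + 3^7 = 2184.
N = 2184/7 = 312.

312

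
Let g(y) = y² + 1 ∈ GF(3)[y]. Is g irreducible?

Yes

Check for roots in GF(3): g(0) = 1; g(1) = 2; g(2) = 2.
No roots. A degree-2 polynomial over a field with no linear factor is irreducible.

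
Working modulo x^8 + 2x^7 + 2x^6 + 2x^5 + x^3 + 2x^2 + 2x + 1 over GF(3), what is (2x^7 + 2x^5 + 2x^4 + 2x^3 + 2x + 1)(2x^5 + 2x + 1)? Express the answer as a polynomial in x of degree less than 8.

Multiply in GF(3)[x]: (2x^7 + 2x^5 + 2x^4 + 2x^3 + 2x + 1)·(2x^5 + 2x + 1) = x^12 + x^10 + x^9 + 2x^8 + 2x^7 + 2x^6 + 2x^5 + 2x^3 + x^2 + x + 1.
Reduce using x^8 ≡ x^7 + x^6 + x^5 + 2x^3 + x^2 + x + 2 (mod x^8 + 2x^7 + 2x^6 + 2x^5 + x^3 + 2x^2 + 2x + 1).
Reduced: x^7 + 2x^6 + x^5 + x^3 + x^2 + x + 1.

x^7 + 2x^6 + x^5 + x^3 + x^2 + x + 1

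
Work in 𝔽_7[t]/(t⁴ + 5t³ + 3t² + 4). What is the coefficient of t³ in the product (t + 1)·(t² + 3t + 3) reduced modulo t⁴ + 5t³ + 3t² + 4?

1

Multiply in 𝔽_7[t]: (t + 1)·(t² + 3t + 3) = t³ + 4t² + 6t + 3.
Reduced: t³ + 4t² + 6t + 3.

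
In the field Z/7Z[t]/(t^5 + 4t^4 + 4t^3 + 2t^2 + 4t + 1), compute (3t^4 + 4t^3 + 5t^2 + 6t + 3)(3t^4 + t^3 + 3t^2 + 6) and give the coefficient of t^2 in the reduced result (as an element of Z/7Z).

1

Multiply in Z/7Z[t]: (3t^4 + 4t^3 + 5t^2 + 6t + 3)·(3t^4 + t^3 + 3t^2 + 6) = 2t^8 + t^7 + 6t^4 + 3t^3 + 4t^2 + t + 4.
Reduce using t^5 ≡ 3t^4 + 3t^3 + 5t^2 + 3t + 6 (mod t^5 + 4t^4 + 4t^3 + 2t^2 + 4t + 1).
Reduced: 2t^4 + 3t^3 + t^2 + 2t + 4.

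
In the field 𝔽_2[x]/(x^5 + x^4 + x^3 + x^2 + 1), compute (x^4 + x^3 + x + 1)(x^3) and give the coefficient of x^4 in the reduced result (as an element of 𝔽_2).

1

Multiply in 𝔽_2[x]: (x^4 + x^3 + x + 1)·(x^3) = x^7 + x^6 + x^4 + x^3.
Reduce using x^5 ≡ x^4 + x^3 + x^2 + 1 (mod x^5 + x^4 + x^3 + x^2 + 1).
Reduced: x^4 + 1.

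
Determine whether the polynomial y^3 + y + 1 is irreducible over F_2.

Write m(y) = y^3 + y + 1.
Check for roots in F_2: m(0) = 1; m(1) = 1.
No roots. A degree-3 polynomial over a field with no linear factor is irreducible.

Yes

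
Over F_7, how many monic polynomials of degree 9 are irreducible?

4483696

The number of monic irreducibles of degree 9 over GF(7) is (1/9)·Σ_{d∣9} μ(9/d) 7^d.
Divisors of 9: 1, 3, 9; μ(9/d) for each: 0, -1, 1.
Σ = − 7^3 + 7^9 = 40353264.
N = 40353264/9 = 4483696.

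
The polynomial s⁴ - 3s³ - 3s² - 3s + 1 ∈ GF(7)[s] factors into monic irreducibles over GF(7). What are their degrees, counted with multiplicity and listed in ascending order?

Write h(s) = s⁴ - 3s³ - 3s² - 3s + 1.
Linear factors from roots: (s - 1), (s - 3), (s + 2).
Complete factorization: h(s) = (s + 2)·(s - 3)·(s - 1)^2.
Factor degrees with multiplicity: 1 + 1 + 1 + 1 = 4.

1, 1, 1, 1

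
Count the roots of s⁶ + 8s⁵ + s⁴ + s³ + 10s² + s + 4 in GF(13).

3

Write g(s) = s⁶ + 8s⁵ + s⁴ + s³ + 10s² + s + 4.
Evaluate at each of the 13 elements of GF(13):
g(0) = 4; g(1) = 0 → root; g(2) = 0 → root; g(3) = 5; g(4) = 10; g(5) = 8; g(6) = 12; g(7) = 4; g(8) = 6; g(9) = 0 → root; g(10) = 9; g(11) = 1; g(12) = 6.
Roots: {1, 2, 9}.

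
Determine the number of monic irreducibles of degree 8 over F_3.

x^(3^8) − x is the product of all monic irreducibles of degree dividing 8; Möbius inversion gives N = (1/8) Σ μ(8/d)·3^d.
Divisors of 8: 1, 2, 4, 8; μ(8/d) for each: 0, 0, -1, 1.
Σ = − 3^4 + 3^8 = 6480.
N = 6480/8 = 810.

810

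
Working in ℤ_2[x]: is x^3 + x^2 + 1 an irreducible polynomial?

Write h(x) = x^3 + x^2 + 1.
Check for roots in ℤ_2: h(0) = 1; h(1) = 1.
No roots. A degree-3 polynomial over a field with no linear factor is irreducible.

Yes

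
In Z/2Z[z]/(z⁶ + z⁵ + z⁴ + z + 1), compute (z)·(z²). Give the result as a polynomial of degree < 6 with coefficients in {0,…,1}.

Multiply in Z/2Z[z]: (z)·(z²) = z³.
Reduced: z³.

z^3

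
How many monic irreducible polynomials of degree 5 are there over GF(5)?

x^(5^5) − x is the product of all monic irreducibles of degree dividing 5; Möbius inversion gives N = (1/5) Σ μ(5/d)·5^d.
Divisors of 5: 1, 5; μ(5/d) for each: -1, 1.
Σ = − 5^1 + 5^5 = 3120.
N = 3120/5 = 624.

624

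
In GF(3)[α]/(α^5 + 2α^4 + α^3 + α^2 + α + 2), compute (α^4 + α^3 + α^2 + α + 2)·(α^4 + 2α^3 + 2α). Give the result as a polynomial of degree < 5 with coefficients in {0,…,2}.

Multiply in GF(3)[α]: (α^4 + α^3 + α^2 + α + 2)·(α^4 + 2α^3 + 2α) = α^8 + 2α^5 + 2α^2 + α.
Reduce using α^5 ≡ α^4 + 2α^3 + 2α^2 + 2α + 1 (mod α^5 + 2α^4 + α^3 + α^2 + α + 2).
Reduced: α^4 + α.

α^4 + α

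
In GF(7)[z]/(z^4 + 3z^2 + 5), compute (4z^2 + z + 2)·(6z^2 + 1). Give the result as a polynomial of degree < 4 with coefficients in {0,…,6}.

6z^3 + z + 1

Multiply in GF(7)[z]: (4z^2 + z + 2)·(6z^2 + 1) = 3z^4 + 6z^3 + 2z^2 + z + 2.
Reduce using z^4 ≡ 4z^2 + 2 (mod z^4 + 3z^2 + 5).
Reduced: 6z^3 + z + 1.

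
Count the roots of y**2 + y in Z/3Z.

Write g(y) = y**2 + y.
Evaluate at each of the 3 elements of Z/3Z:
g(0) = 0 → root; g(1) = 2; g(2) = 0 → root.
Roots: {0, 2}.

2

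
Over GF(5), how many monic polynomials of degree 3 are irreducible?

40

Gauss's count: N_{5}(3) = (1/3) Σ_{d|3} μ(3/d)·5^d.
Divisors of 3: 1, 3; μ(3/d) for each: -1, 1.
Σ = − 5^1 + 5^3 = 120.
N = 120/3 = 40.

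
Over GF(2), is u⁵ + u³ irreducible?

No

Write h(u) = u⁵ + u³.
Check for roots in GF(2): h(0) = 0 → root; h(1) = 0 → root.
h(0) = 0, so (u) divides h(u); h is reducible.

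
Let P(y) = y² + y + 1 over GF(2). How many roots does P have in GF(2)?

Evaluate at each of the 2 elements of GF(2):
P(0) = 1; P(1) = 1.
No element is a root.

0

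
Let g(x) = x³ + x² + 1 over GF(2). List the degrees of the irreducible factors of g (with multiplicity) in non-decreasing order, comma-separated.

3

Roots in GF(2): g(0) = 1; g(1) = 1.
Complete factorization: g(x) = (x³ + x² + 1).
Factor degrees with multiplicity: 3 = 3.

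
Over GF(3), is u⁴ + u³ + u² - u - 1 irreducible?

Yes

Write f(u) = u⁴ + u³ + u² - u - 1.
Check for roots in GF(3): f(0) = 2; f(1) = 1; f(2) = 1.
No roots, so no linear factors.
Monic irreducibles of degree 2 over GF(3): u² + 1, u² + u - 1, u² - u - 1.
None of them divide f (all give nonzero remainder).
No irreducible factor of degree ≤ 2 exists, so f is irreducible over GF(3).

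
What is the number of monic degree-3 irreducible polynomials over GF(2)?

Gauss's count: N_{2}(3) = (1/3) Σ_{d|3} μ(3/d)·2^d.
Divisors of 3: 1, 3; μ(3/d) for each: -1, 1.
Σ = − 2^1 + 2^3 = 6.
N = 6/3 = 2.

2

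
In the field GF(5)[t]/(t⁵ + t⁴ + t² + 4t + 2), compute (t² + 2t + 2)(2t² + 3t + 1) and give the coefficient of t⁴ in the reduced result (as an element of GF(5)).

Multiply in GF(5)[t]: (t² + 2t + 2)·(2t² + 3t + 1) = 2t⁴ + 2t³ + t² + 3t + 2.
Reduced: 2t⁴ + 2t³ + t² + 3t + 2.

2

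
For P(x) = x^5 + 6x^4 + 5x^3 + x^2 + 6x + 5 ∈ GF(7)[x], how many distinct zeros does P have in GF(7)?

Evaluate at each of the 7 elements of GF(7):
P(0) = 5; P(1) = 3; P(2) = 0 → root; P(3) = 0 → root; P(4) = 6; P(5) = 0 → root; P(6) = 0 → root.
Roots: {2, 3, 5, 6}.

4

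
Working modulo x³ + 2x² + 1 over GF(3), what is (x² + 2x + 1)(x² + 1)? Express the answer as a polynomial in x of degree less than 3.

2x^2 + x + 1

Multiply in GF(3)[x]: (x² + 2x + 1)·(x² + 1) = x⁴ + 2x³ + 2x² + 2x + 1.
Reduce using x³ ≡ x² + 2 (mod x³ + 2x² + 1).
Reduced: 2x² + x + 1.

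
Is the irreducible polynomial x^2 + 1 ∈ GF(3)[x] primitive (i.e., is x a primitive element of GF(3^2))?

No

Write f(x) = x^2 + 1.
|GF(3^2)^×| = 3^2 − 1 = 8. Prime factorization: 8 = 2^3.
f is primitive ⇔ x has order 8 in GF(3)[x]/(f), i.e. x^(8/q) ≠ 1 for each prime q | 8.
x^(4) mod f = 1
Since x^(4) = 1, the order of x divides 4 < 8; not primitive.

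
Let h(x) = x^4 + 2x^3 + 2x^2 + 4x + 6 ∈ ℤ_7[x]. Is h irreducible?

Check for roots in ℤ_7: h(0) = 6; h(1) = 1; h(2) = 5; h(3) = 3; h(4) = 4; h(5) = 6; h(6) = 3.
No roots, so no linear factors.
Degree-2 irreducible divisors: test the 21 monic irreducibles of degree 2 over GF(7).
None of them divide h (all give nonzero remainder).
No irreducible factor of degree ≤ 2 exists, so h is irreducible over GF(7).

Yes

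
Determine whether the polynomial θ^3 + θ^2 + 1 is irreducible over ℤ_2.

Write P(θ) = θ^3 + θ^2 + 1.
Check for roots in ℤ_2: P(0) = 1; P(1) = 1.
No roots. A degree-3 polynomial over a field with no linear factor is irreducible.

Yes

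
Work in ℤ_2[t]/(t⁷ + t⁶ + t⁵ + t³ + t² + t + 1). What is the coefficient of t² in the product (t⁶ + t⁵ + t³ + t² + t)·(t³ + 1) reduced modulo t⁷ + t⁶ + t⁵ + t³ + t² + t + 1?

1

Multiply in ℤ_2[t]: (t⁶ + t⁵ + t³ + t² + t)·(t³ + 1) = t⁹ + t⁸ + t⁴ + t³ + t² + t.
Reduce using t⁷ ≡ t⁶ + t⁵ + t³ + t² + t + 1 (mod t⁷ + t⁶ + t⁵ + t³ + t² + t + 1).
Reduced: t⁶ + t³ + t² + 1.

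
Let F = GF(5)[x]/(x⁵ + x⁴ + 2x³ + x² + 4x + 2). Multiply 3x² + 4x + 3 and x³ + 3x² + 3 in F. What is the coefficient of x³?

4

Multiply in GF(5)[x]: (3x² + 4x + 3)·(x³ + 3x² + 3) = 3x⁵ + 3x⁴ + 3x² + 2x + 4.
Reduce using x⁵ ≡ 4x⁴ + 3x³ + 4x² + x + 3 (mod x⁵ + x⁴ + 2x³ + x² + 4x + 2).
Reduced: 4x³ + 3.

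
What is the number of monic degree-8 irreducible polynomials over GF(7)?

By the necklace-counting formula, N_7(8) = (1/8) Σ_{d|8} μ(8/d)·7^d.
Divisors of 8: 1, 2, 4, 8; μ(8/d) for each: 0, 0, -1, 1.
Σ = − 7^4 + 7^8 = 5762400.
N = 5762400/8 = 720300.

720300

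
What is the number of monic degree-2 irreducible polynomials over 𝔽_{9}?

x^(9^2) − x is the product of all monic irreducibles of degree dividing 2; Möbius inversion gives N = (1/2) Σ μ(2/d)·9^d.
Divisors of 2: 1, 2; μ(2/d) for each: -1, 1.
Σ = − 9^1 + 9^2 = 72.
N = 72/2 = 36.

36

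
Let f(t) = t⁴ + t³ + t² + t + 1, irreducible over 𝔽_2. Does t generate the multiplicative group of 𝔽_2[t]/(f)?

|GF(2^4)^×| = 2^4 − 1 = 15. Prime factorization: 15 = 3·5.
f is primitive ⇔ t has order 15 in GF(2)[t]/(f), i.e. t^(15/q) ≠ 1 for each prime q | 15.
t^(5) mod f = 1
t^(3) mod f = t³.
Since t^(5) = 1, the order of t divides 5 < 15; not primitive.

No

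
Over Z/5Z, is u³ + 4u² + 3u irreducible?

Write P(u) = u³ + 4u² + 3u.
Check for roots in Z/5Z: P(0) = 0 → root; P(1) = 3; P(2) = 0 → root; P(3) = 2; P(4) = 0 → root.
P(0) = 0, so (u) divides P(u); P is reducible.

No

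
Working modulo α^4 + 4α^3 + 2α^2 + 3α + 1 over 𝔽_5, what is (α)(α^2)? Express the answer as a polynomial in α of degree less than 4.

α^3

Multiply in 𝔽_5[α]: (α)·(α^2) = α^3.
Reduced: α^3.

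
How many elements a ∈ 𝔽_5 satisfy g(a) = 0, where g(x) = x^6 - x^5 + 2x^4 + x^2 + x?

Evaluate at each of the 5 elements of 𝔽_5:
g(0) = 0 → root; g(1) = 4; g(2) = 0 → root; g(3) = 0 → root; g(4) = 4.
Roots: {0, 2, 3}.

3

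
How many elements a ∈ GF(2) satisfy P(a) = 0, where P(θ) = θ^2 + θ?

Evaluate at each of the 2 elements of GF(2):
P(0) = 0 → root; P(1) = 0 → root.
Roots: {0, 1}.

2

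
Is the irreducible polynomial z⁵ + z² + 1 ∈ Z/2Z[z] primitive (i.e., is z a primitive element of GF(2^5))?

Write f(z) = z⁵ + z² + 1.
|GF(2^5)^×| = 2^5 − 1 = 31. Prime factorization: 31 = 31.
f is primitive ⇔ z has order 31 in GF(2)[z]/(f), i.e. z^(31/q) ≠ 1 for each prime q | 31.
z^(1) mod f = z.
None equal 1, so z has full order 31; f is primitive.

Yes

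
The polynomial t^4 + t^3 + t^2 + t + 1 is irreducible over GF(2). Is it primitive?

Write f(t) = t^4 + t^3 + t^2 + t + 1.
|GF(2^4)^×| = 2^4 − 1 = 15. Prime factorization: 15 = 3·5.
f is primitive ⇔ t has order 15 in GF(2)[t]/(f), i.e. t^(15/q) ≠ 1 for each prime q | 15.
t^(5) mod f = 1
t^(3) mod f = t^3.
Since t^(5) = 1, the order of t divides 5 < 15; not primitive.

No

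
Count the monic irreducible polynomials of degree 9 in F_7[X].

The number of monic irreducibles of degree 9 over GF(7) is (1/9)·Σ_{d∣9} μ(9/d) 7^d.
Divisors of 9: 1, 3, 9; μ(9/d) for each: 0, -1, 1.
Σ = − 7^3 + 7^9 = 40353264.
N = 40353264/9 = 4483696.

4483696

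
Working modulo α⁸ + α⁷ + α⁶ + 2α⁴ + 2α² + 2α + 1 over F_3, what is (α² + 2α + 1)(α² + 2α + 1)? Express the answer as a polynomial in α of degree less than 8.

α^4 + α^3 + α + 1

Multiply in F_3[α]: (α² + 2α + 1)·(α² + 2α + 1) = α⁴ + α³ + α + 1.
Reduced: α⁴ + α³ + α + 1.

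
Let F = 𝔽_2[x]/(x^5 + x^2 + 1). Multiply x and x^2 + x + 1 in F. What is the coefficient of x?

1

Multiply in 𝔽_2[x]: (x)·(x^2 + x + 1) = x^3 + x^2 + x.
Reduced: x^3 + x^2 + x.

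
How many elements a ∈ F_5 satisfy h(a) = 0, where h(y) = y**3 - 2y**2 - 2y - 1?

1

Evaluate at each of the 5 elements of F_5:
h(0) = 4; h(1) = 1; h(2) = 0 → root; h(3) = 2; h(4) = 3.
Roots: {2}.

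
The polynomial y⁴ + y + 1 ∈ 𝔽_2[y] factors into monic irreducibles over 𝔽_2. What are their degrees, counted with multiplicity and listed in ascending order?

Write g(y) = y⁴ + y + 1.
Roots in 𝔽_2: g(0) = 1; g(1) = 1.
Complete factorization: g(y) = (y⁴ + y + 1).
Factor degrees with multiplicity: 4 = 4.

4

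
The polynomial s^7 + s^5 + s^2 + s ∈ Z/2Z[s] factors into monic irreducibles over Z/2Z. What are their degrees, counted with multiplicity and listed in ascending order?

Write h(s) = s^7 + s^5 + s^2 + s.
Roots in Z/2Z: h(0) = 0 → root; h(1) = 0 → root.
Linear factors from roots: (s), (s + 1).
Complete factorization: h(s) = (s)·(s + 1)·(s^2 + s + 1)·(s^3 + s + 1).
Factor degrees with multiplicity: 1 + 1 + 2 + 3 = 7.

1, 1, 2, 3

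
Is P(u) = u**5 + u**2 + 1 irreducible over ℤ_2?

Check for roots in ℤ_2: P(0) = 1; P(1) = 1.
No roots, so no linear factors.
Monic irreducibles of degree 2 over GF(2): u**2 + u + 1.
None of them divide P (all give nonzero remainder).
No irreducible factor of degree ≤ 2 exists, so P is irreducible over GF(2).

Yes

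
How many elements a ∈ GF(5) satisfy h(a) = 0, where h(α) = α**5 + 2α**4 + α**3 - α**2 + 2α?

Evaluate at each of the 5 elements of GF(5):
h(0) = 0 → root; h(1) = 0 → root; h(2) = 2; h(3) = 4; h(4) = 2.
Roots: {0, 1}.

2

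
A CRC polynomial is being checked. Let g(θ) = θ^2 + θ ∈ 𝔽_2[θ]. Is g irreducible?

Check for roots in 𝔽_2: g(0) = 0 → root; g(1) = 0 → root.
g(0) = 0, so (θ) divides g(θ); g is reducible.

No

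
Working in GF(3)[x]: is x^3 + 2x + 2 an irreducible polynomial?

Write f(x) = x^3 + 2x + 2.
Check for roots in GF(3): f(0) = 2; f(1) = 2; f(2) = 2.
No roots. A degree-3 polynomial over a field with no linear factor is irreducible.

Yes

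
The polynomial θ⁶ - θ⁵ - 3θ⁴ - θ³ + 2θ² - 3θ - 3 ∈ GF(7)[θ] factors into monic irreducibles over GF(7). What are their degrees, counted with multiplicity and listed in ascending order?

Write h(θ) = θ⁶ - θ⁵ - 3θ⁴ - θ³ + 2θ² - 3θ - 3.
Complete factorization: h(θ) = (θ⁶ - θ⁵ - 3θ⁴ - θ³ + 2θ² - 3θ - 3).
Factor degrees with multiplicity: 6 = 6.

6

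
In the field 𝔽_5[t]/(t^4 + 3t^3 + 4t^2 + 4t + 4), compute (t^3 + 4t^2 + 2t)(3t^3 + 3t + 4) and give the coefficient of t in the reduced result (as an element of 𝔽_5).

Multiply in 𝔽_5[t]: (t^3 + 4t^2 + 2t)·(3t^3 + 3t + 4) = 3t^6 + 2t^5 + 4t^4 + t^3 + 2t^2 + 3t.
Reduce using t^4 ≡ 2t^3 + t^2 + t + 1 (mod t^4 + 3t^3 + 4t^2 + 4t + 4).
Reduced: 3t^3 + t^2 + 4t + 3.

4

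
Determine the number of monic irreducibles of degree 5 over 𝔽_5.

x^(5^5) − x is the product of all monic irreducibles of degree dividing 5; Möbius inversion gives N = (1/5) Σ μ(5/d)·5^d.
Divisors of 5: 1, 5; μ(5/d) for each: -1, 1.
Σ = − 5^1 + 5^5 = 3120.
N = 3120/5 = 624.

624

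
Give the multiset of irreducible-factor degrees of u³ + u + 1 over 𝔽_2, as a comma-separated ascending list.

3

Write f(u) = u³ + u + 1.
Roots in 𝔽_2: f(0) = 1; f(1) = 1.
Complete factorization: f(u) = (u³ + u + 1).
Factor degrees with multiplicity: 3 = 3.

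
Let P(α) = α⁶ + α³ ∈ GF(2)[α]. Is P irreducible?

Check for roots in GF(2): P(0) = 0 → root; P(1) = 0 → root.
P(0) = 0, so (α) divides P(α); P is reducible.

No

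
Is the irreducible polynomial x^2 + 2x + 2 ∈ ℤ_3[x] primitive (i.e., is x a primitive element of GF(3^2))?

Yes

Write f(x) = x^2 + 2x + 2.
|GF(3^2)^×| = 3^2 − 1 = 8. Prime factorization: 8 = 2^3.
f is primitive ⇔ x has order 8 in GF(3)[x]/(f), i.e. x^(8/q) ≠ 1 for each prime q | 8.
x^(4) mod f = 2.
None equal 1, so x has full order 8; f is primitive.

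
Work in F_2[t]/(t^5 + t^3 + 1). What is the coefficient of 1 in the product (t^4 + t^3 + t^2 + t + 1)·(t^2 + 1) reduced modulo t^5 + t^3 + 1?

0

Multiply in F_2[t]: (t^4 + t^3 + t^2 + t + 1)·(t^2 + 1) = t^6 + t^5 + t + 1.
Reduce using t^5 ≡ t^3 + 1 (mod t^5 + t^3 + 1).
Reduced: t^4 + t^3.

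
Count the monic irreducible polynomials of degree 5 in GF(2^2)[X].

Gauss's count: N_{4}(5) = (1/5) Σ_{d|5} μ(5/d)·4^d.
Divisors of 5: 1, 5; μ(5/d) for each: -1, 1.
Σ = − 4^1 + 4^5 = 1020.
N = 1020/5 = 204.

204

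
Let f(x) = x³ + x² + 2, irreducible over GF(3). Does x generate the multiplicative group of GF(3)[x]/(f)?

|GF(3^3)^×| = 3^3 − 1 = 26. Prime factorization: 26 = 2·13.
f is primitive ⇔ x has order 26 in GF(3)[x]/(f), i.e. x^(26/q) ≠ 1 for each prime q | 26.
x^(13) mod f = 1
x^(2) mod f = x².
Since x^(13) = 1, the order of x divides 13 < 26; not primitive.

No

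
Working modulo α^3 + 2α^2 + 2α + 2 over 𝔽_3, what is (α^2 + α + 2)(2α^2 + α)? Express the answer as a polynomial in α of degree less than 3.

2

Multiply in 𝔽_3[α]: (α^2 + α + 2)·(2α^2 + α) = 2α^4 + 2α^2 + 2α.
Reduce using α^3 ≡ α^2 + α + 1 (mod α^3 + 2α^2 + 2α + 2).
Reduced: 2.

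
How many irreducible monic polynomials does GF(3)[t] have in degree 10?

x^(3^10) − x is the product of all monic irreducibles of degree dividing 10; Möbius inversion gives N = (1/10) Σ μ(10/d)·3^d.
Divisors of 10: 1, 2, 5, 10; μ(10/d) for each: 1, -1, -1, 1.
Σ = 3^1 − 3^2 − 3^5 + 3^10 = 58800.
N = 58800/10 = 5880.

5880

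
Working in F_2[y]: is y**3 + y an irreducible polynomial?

Write h(y) = y**3 + y.
Check for roots in F_2: h(0) = 0 → root; h(1) = 0 → root.
h(0) = 0, so (y) divides h(y); h is reducible.

No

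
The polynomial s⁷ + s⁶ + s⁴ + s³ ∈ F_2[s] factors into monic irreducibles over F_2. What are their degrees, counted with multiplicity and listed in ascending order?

1, 1, 1, 1, 1, 2

Write h(s) = s⁷ + s⁶ + s⁴ + s³.
Roots in F_2: h(0) = 0 → root; h(1) = 0 → root.
Linear factors from roots: (s), (s + 1).
Complete factorization: h(s) = (s + 1)^2·(s)^3·(s² + s + 1).
Factor degrees with multiplicity: 1 + 1 + 1 + 1 + 1 + 2 = 7.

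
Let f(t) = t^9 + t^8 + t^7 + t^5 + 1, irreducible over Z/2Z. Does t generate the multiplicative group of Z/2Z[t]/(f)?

|GF(2^9)^×| = 2^9 − 1 = 511. Prime factorization: 511 = 7·73.
f is primitive ⇔ t has order 511 in GF(2)[t]/(f), i.e. t^(511/q) ≠ 1 for each prime q | 511.
t^(73) mod f = 1
t^(7) mod f = t^7.
Since t^(73) = 1, the order of t divides 73 < 511; not primitive.

No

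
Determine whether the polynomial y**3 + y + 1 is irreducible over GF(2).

Yes

Write m(y) = y**3 + y + 1.
Check for roots in GF(2): m(0) = 1; m(1) = 1.
No roots. A degree-3 polynomial over a field with no linear factor is irreducible.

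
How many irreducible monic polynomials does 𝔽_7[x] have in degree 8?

720300

x^(7^8) − x is the product of all monic irreducibles of degree dividing 8; Möbius inversion gives N = (1/8) Σ μ(8/d)·7^d.
Divisors of 8: 1, 2, 4, 8; μ(8/d) for each: 0, 0, -1, 1.
Σ = − 7^4 + 7^8 = 5762400.
N = 5762400/8 = 720300.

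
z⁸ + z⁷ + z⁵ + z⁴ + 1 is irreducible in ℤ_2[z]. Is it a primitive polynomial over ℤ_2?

No

Write f(z) = z⁸ + z⁷ + z⁵ + z⁴ + 1.
|GF(2^8)^×| = 2^8 − 1 = 255. Prime factorization: 255 = 3·5·17.
f is primitive ⇔ z has order 255 in GF(2)[z]/(f), i.e. z^(255/q) ≠ 1 for each prime q | 255.
z^(85) mod f = z⁷ + z⁶ + z³ + z² + 1.
z^(51) mod f = 1
z^(15) mod f = z⁵ + z⁴ + z + 1.
Since z^(51) = 1, the order of z divides 51 < 255; not primitive.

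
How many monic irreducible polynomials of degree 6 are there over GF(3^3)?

By the necklace-counting formula, N_27(6) = (1/6) Σ_{d|6} μ(6/d)·27^d.
Divisors of 6: 1, 2, 3, 6; μ(6/d) for each: 1, -1, -1, 1.
Σ = 27^1 − 27^2 − 27^3 + 27^6 = 387400104.
N = 387400104/6 = 64566684.

64566684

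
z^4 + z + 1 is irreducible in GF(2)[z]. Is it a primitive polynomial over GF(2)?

Yes

Write f(z) = z^4 + z + 1.
|GF(2^4)^×| = 2^4 − 1 = 15. Prime factorization: 15 = 3·5.
f is primitive ⇔ z has order 15 in GF(2)[z]/(f), i.e. z^(15/q) ≠ 1 for each prime q | 15.
z^(5) mod f = z^2 + z.
z^(3) mod f = z^3.
None equal 1, so z has full order 15; f is primitive.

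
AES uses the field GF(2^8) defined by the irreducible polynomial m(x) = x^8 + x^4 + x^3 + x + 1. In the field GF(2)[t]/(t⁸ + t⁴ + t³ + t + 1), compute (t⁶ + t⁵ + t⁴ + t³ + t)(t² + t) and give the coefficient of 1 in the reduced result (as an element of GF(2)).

Multiply in GF(2)[t]: (t⁶ + t⁵ + t⁴ + t³ + t)·(t² + t) = t⁸ + t⁴ + t³ + t².
Reduce using t⁸ ≡ t⁴ + t³ + t + 1 (mod t⁸ + t⁴ + t³ + t + 1).
Reduced: t² + t + 1.

1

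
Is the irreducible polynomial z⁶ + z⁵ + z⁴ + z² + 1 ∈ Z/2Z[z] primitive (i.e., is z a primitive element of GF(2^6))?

Write f(z) = z⁶ + z⁵ + z⁴ + z² + 1.
|GF(2^6)^×| = 2^6 − 1 = 63. Prime factorization: 63 = 3^2·7.
f is primitive ⇔ z has order 63 in GF(2)[z]/(f), i.e. z^(63/q) ≠ 1 for each prime q | 63.
z^(21) mod f = 1
z^(9) mod f = z³ + 1.
Since z^(21) = 1, the order of z divides 21 < 63; not primitive.

No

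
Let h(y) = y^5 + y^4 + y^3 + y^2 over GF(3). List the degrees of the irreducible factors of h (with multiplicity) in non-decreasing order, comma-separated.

1, 1, 1, 2

Roots in GF(3): h(0) = 0 → root; h(1) = 1; h(2) = 0 → root.
Linear factors from roots: (y), (y + 1).
Complete factorization: h(y) = (y + 1)·(y)^2·(y^2 + 1).
Factor degrees with multiplicity: 1 + 1 + 1 + 2 = 5.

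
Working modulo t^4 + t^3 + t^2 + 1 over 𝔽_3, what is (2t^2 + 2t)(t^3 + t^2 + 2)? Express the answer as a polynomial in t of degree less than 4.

t^3 + 2t^2 + 2t + 1

Multiply in 𝔽_3[t]: (2t^2 + 2t)·(t^3 + t^2 + 2) = 2t^5 + t^4 + 2t^3 + t^2 + t.
Reduce using t^4 ≡ 2t^3 + 2t^2 + 2 (mod t^4 + t^3 + t^2 + 1).
Reduced: t^3 + 2t^2 + 2t + 1.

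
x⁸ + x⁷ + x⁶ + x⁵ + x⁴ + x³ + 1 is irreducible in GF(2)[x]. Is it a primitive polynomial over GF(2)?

No

Write f(x) = x⁸ + x⁷ + x⁶ + x⁵ + x⁴ + x³ + 1.
|GF(2^8)^×| = 2^8 − 1 = 255. Prime factorization: 255 = 3·5·17.
f is primitive ⇔ x has order 255 in GF(2)[x]/(f), i.e. x^(255/q) ≠ 1 for each prime q | 255.
x^(85) mod f = 1
x^(51) mod f = x⁷ + x⁵ + x³ + x² + 1.
x^(15) mod f = x⁷ + x⁶ + x³ + x + 1.
Since x^(85) = 1, the order of x divides 85 < 255; not primitive.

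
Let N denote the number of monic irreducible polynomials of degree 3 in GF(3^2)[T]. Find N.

The number of monic irreducibles of degree 3 over GF(9) is (1/3)·Σ_{d∣3} μ(3/d) 9^d.
Divisors of 3: 1, 3; μ(3/d) for each: -1, 1.
Σ = − 9^1 + 9^3 = 720.
N = 720/3 = 240.

240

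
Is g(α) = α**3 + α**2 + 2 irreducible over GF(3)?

Check for roots in GF(3): g(0) = 2; g(1) = 1; g(2) = 2.
No roots. A degree-3 polynomial over a field with no linear factor is irreducible.

Yes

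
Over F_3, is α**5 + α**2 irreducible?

No

Write h(α) = α**5 + α**2.
Check for roots in F_3: h(0) = 0 → root; h(1) = 2; h(2) = 0 → root.
h(0) = 0, so (α) divides h(α); h is reducible.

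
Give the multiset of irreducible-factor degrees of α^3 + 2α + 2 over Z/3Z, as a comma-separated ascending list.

3

Write f(α) = α^3 + 2α + 2.
Roots in Z/3Z: f(0) = 2; f(1) = 2; f(2) = 2.
Complete factorization: f(α) = (α^3 + 2α + 2).
Factor degrees with multiplicity: 3 = 3.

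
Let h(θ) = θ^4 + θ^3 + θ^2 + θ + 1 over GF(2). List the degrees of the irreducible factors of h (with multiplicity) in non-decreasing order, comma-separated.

Roots in GF(2): h(0) = 1; h(1) = 1.
Complete factorization: h(θ) = (θ^4 + θ^3 + θ^2 + θ + 1).
Factor degrees with multiplicity: 4 = 4.

4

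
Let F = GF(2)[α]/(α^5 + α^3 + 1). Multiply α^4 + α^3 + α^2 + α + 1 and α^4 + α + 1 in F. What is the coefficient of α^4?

Multiply in GF(2)[α]: (α^4 + α^3 + α^2 + α + 1)·(α^4 + α + 1) = α^8 + α^7 + α^6 + α^4 + 1.
Reduce using α^5 ≡ α^3 + 1 (mod α^5 + α^3 + 1).
Reduced: α^4 + α^2.

1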